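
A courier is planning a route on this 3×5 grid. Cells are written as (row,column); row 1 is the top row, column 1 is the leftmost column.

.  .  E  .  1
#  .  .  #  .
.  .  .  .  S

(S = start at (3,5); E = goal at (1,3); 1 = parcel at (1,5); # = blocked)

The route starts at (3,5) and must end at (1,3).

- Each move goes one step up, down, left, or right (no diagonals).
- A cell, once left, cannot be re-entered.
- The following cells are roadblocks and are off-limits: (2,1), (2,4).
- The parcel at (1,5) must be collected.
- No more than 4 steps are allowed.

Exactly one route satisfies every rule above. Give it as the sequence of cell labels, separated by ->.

(3,5) -> (2,5) -> (1,5) -> (1,4) -> (1,3)

The budget equals the shortest possible length, so every move has to be on a shortest route through the required cells.
Route from (3,5): 2× up (reaching (1,5)), 2× left (reaching (1,3)) — 4 moves in all.
Check: all required cells visited; 4 ≤ 4 moves.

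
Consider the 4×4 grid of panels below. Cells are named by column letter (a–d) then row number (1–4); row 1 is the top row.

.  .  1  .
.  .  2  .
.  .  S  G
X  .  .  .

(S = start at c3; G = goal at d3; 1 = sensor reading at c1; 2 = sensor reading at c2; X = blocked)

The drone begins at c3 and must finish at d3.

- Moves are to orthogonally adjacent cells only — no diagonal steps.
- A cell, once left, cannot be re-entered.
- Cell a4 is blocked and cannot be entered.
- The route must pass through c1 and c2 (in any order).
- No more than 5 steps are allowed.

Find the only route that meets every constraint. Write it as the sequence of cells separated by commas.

c3, c2, c1, d1, d2, d3

Any route must reach c1 and c2 and still end at d3 within 5 moves, so the order of the required stops is forced.
Route from c3: 2× up (reaching c1), right to d1, 2× down (reaching d3) — 5 moves in all.
Check: all required cells visited; 5 ≤ 5 moves.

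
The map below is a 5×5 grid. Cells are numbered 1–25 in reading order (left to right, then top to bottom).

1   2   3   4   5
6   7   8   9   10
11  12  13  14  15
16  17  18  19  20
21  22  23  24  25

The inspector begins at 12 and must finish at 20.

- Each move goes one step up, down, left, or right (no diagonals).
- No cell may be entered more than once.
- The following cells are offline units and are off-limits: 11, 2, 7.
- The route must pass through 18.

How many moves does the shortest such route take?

Any route passes through 18 somewhere between 12 and 20. Summing Manhattan distances along the two legs (12 → 18 → 20) gives a lower bound of 2 + 2 = 4 moves.
A route of 4 moves achieves this: 12 → 17 → 18 → 19 → 20.
Since 4 matches the lower bound, it is optimal.

4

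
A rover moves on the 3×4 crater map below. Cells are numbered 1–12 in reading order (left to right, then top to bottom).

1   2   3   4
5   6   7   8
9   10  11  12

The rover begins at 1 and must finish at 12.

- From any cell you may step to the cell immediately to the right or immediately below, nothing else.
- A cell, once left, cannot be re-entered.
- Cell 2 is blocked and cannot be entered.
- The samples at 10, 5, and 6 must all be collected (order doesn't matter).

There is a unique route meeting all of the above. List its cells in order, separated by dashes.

1 - 5 - 6 - 10 - 11 - 12

Moves only go right or down, so the column and row indices never decrease.
Route from 1: down 1 to 5, right 1 to 6, down 1 to 10, right 2 to 12 — 5 moves in all.
Check: all required cells visited.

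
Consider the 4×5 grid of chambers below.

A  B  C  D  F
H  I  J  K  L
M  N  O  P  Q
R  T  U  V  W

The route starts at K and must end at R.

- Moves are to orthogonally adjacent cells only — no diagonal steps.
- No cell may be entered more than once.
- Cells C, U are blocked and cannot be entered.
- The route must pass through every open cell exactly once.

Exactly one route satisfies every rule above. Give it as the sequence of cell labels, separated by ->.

K -> D -> F -> L -> Q -> W -> V -> P -> O -> J -> I -> B -> A -> H -> M -> N -> T -> R

Need to visit all 18 open cells exactly once, starting at K and ending at R.
Cell B has only two open neighbours (I and A), so the path must pass straight through it: one of those is the cell it's entered from and the other is where it exits.
Route from K: up to D, right to F, 3× down (reaching W), left to V, up to P, left to O, up to J, left to I, up to B, left to A, 2× down (reaching M), right to N, down to T, left to R — 17 moves in all.
Check: all 18 open cells covered.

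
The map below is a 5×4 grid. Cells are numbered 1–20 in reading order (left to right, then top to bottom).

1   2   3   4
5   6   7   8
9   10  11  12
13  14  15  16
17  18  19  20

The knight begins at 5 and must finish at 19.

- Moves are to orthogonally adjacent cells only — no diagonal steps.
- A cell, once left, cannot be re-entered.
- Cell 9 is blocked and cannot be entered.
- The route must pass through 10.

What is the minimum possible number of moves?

5

Any route passes through 10 somewhere between 5 and 19. Summing Manhattan distances along the two legs (5 → 10 → 19) gives a lower bound of 2 + 3 = 5 moves.
A route of 5 moves achieves this: 5 → 6 → 10 → 14 → 18 → 19.
Since 5 matches the lower bound, it is optimal.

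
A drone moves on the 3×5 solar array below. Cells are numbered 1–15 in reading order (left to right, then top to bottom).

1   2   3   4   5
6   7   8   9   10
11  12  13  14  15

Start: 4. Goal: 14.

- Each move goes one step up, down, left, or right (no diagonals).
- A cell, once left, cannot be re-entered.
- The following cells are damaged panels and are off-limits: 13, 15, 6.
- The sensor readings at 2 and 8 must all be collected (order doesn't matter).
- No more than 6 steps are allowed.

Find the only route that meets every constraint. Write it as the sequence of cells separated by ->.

The 6-move cap with required stops at 2, 8 leaves no slack for detours.
Route from 4: left 2 to 2, down 1 to 7, right 2 to 9, down 1 to 14 — 6 moves in all.
Check: all required cells visited; 6 ≤ 6 moves.

4 -> 3 -> 2 -> 7 -> 8 -> 9 -> 14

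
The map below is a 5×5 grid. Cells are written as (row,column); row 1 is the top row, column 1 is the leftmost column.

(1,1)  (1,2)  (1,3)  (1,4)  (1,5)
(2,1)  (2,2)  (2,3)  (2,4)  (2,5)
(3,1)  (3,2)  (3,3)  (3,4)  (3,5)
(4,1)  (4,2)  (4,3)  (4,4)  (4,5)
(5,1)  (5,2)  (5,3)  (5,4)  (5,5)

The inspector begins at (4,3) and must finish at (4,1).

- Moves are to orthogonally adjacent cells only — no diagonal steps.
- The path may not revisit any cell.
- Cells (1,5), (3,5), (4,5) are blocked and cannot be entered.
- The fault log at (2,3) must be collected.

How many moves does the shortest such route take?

Any route passes through (2,3) somewhere between (4,3) and (4,1). Summing Manhattan distances along the two legs ((4,3) → (2,3) → (4,1)) gives a lower bound of 2 + 4 = 6 moves.
A route of 6 moves achieves this: (4,3) → (3,3) → (2,3) → (2,2) → (3,2) → (4,2) → (4,1).
Since 6 matches the lower bound, it is optimal.

6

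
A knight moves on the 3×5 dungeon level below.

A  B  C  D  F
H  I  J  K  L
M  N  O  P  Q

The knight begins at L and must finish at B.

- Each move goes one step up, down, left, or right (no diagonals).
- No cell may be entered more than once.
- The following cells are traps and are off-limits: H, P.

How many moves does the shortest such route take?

The Manhattan distance from L to B is |2−1| + |5−2| = 4, so at least 4 moves are needed.
A route of 4 moves achieves this: L → F → D → C → B.
Since 4 matches the lower bound, it is optimal.

4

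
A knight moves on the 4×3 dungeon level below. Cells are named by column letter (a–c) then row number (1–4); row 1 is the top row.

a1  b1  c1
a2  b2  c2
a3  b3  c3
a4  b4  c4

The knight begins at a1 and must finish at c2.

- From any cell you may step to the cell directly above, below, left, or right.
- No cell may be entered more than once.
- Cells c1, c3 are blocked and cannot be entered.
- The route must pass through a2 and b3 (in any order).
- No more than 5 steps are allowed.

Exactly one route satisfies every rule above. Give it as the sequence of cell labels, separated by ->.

Any route must reach a2 and b3 and still end at c2 within 5 moves, so the order of the required stops is forced.
Route from a1: 2× down (reaching a3), right to b3, up to b2, right to c2 — 5 moves in all.
Check: all required cells visited; 5 ≤ 5 moves.

a1 -> a2 -> a3 -> b3 -> b2 -> c2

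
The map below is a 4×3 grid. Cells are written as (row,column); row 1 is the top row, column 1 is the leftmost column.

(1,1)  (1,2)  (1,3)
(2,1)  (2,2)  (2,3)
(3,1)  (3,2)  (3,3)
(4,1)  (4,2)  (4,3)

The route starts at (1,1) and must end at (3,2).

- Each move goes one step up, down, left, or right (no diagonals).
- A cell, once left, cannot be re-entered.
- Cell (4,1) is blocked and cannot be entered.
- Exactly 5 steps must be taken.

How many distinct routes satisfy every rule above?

Need simple routes of exactly 5 moves from (1,1) to (3,2) (Manhattan distance 3, so 1 moves are spent on a detour and 1 undoing it).
Enumerating: (1,1) (2,1) (2,2) (2,3) (3,3) (3,2) | (1,1) (1,2) (2,2) (2,1) (3,1) (3,2) | (1,1) (1,2) (2,2) (2,3) (3,3) (3,2) | (1,1) (1,2) (1,3) (2,3) (3,3) (3,2) | (1,1) (1,2) (1,3) (2,3) (2,2) (3,2).
That gives 5 routes.

5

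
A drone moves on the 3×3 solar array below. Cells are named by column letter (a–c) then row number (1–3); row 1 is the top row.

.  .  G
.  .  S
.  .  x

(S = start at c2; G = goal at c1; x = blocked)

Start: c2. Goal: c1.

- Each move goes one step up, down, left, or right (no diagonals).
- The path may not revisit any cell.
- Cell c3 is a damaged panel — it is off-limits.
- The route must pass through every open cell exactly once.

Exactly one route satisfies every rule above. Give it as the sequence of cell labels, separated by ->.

c2 -> b2 -> b3 -> a3 -> a2 -> a1 -> b1 -> c1

Need to visit all 8 open cells exactly once, starting at c2 and ending at c1.
Cell a3 has only two open neighbours (a2 and b3), so the path must pass straight through it: one of those is the cell it's entered from and the other is where it exits.
Route from c2: left 1 to b2, down 1 to b3, left 1 to a3, up 2 to a1, right 2 to c1 — 7 moves in all.
Check: all 8 open cells covered.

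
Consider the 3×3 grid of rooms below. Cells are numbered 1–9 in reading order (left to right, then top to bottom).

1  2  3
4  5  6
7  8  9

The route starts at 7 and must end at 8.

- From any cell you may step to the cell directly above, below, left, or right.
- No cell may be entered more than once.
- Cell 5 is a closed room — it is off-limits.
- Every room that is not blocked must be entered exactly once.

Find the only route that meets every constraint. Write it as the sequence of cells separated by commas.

Need to visit all 8 open cells exactly once, starting at 7 and ending at 8.
Cell 3 has only two open neighbours (6 and 2), so the path must pass straight through it: one of those is the cell it's entered from and the other is where it exits.
Route from 7: 2× up (reaching 1), 2× right (reaching 3), 2× down (reaching 9), left to 8 — 7 moves in all.
Check: all 8 open cells covered.

7, 4, 1, 2, 3, 6, 9, 8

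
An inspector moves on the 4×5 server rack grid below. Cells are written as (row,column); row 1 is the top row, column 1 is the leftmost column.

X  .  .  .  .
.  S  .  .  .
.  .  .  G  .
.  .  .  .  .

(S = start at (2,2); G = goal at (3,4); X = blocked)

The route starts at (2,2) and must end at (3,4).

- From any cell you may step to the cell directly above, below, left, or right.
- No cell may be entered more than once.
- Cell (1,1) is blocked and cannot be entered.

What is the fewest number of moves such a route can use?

3

The Manhattan distance from (2,2) to (3,4) is |2−3| + |2−4| = 3, so at least 3 moves are needed.
A route of 3 moves achieves this: (2,2) → (3,2) → (3,3) → (3,4).
Since 3 matches the lower bound, it is optimal.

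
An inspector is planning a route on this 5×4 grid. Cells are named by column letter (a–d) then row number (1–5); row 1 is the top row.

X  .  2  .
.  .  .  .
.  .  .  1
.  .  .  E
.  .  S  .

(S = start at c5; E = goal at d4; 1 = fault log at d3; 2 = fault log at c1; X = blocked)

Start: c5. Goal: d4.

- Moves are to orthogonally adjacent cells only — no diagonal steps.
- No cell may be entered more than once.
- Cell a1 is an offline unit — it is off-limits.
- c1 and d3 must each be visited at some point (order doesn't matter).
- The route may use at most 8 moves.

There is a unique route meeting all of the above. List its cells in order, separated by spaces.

The 8-move cap with required stops at c1, d3 leaves no slack for detours.
Route from c5: 4× up (reaching c1), right to d1, 3× down (reaching d4) — 8 moves in all.
Check: all required cells visited; 8 ≤ 8 moves.

c5 c4 c3 c2 c1 d1 d2 d3 d4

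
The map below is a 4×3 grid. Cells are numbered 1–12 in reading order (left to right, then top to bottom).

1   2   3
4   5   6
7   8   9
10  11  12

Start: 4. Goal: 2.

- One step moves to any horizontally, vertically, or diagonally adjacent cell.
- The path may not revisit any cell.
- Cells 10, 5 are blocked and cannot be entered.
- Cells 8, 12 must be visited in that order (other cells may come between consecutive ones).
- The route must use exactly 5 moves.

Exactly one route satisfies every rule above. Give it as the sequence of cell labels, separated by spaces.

4 8 12 9 6 2

The waypoints must appear in the order 8, 12, with no cell reused.
Route from 4: down-right 2 to 12, up 2 to 6, up-left 1 to 2 — 5 moves in all.
Check: order respected (8 at step 1, 12 at step 2); 5 moves as required.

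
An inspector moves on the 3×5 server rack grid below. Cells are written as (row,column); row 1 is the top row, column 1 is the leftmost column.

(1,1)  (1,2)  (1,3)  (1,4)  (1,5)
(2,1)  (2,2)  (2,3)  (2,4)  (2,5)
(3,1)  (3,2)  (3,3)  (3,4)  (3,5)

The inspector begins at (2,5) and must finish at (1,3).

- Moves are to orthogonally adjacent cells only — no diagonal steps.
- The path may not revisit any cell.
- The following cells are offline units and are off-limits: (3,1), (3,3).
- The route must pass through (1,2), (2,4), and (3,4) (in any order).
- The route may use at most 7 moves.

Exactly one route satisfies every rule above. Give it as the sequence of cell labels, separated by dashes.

The budget equals the shortest possible length, so every move has to be on a shortest route through the required cells.
Route from (2,5): down 1 to (3,5), left 1 to (3,4), up 1 to (2,4), left 2 to (2,2), up 1 to (1,2), right 1 to (1,3) — 7 moves in all.
Check: all required cells visited; 7 ≤ 7 moves.

(2,5) - (3,5) - (3,4) - (2,4) - (2,3) - (2,2) - (1,2) - (1,3)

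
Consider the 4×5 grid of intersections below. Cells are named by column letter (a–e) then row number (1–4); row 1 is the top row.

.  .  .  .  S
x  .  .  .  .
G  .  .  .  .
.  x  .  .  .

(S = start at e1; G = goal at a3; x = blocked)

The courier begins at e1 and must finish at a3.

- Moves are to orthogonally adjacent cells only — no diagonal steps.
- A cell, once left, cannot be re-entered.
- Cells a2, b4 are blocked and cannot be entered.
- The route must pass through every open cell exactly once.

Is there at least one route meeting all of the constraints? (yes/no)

Cell a1 has only one open neighbour but is neither the start nor the goal, so a Hamiltonian route would have to both enter and leave it through the same neighbour — impossible without revisiting.

no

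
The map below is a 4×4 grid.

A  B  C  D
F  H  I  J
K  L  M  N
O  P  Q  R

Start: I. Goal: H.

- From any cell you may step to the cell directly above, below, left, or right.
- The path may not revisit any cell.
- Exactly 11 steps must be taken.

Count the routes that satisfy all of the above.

Need simple routes of exactly 11 moves from I to H (Manhattan distance 1, so 5 moves are spent on a detour and 5 undoing it).
Branch systematically from the start, pruning whenever the remaining move budget drops below the Manhattan distance to H or differs from it in parity. Grouping the completions by first move — via C: 10; via M: 5; via J: 8 (no valid completion starts via H) — and summing: 10 + 5 + 8 = 23.
That gives 23 routes.

23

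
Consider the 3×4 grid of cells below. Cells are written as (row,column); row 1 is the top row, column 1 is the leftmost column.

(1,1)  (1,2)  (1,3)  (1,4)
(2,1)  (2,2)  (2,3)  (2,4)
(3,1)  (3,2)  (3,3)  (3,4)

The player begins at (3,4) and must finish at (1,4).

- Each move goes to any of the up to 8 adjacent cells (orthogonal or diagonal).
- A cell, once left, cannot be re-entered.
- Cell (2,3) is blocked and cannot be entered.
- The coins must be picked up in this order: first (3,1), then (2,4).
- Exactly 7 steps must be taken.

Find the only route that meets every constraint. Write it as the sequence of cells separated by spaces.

The waypoints must appear in the order (3,1), (2,4), with no cell reused.
Route from (3,4): 3× left (reaching (3,1)), 2× up-right (reaching (1,3)), down-right to (2,4), up to (1,4) — 7 moves in all.
Check: order respected ((3,1) at step 3, (2,4) at step 6); 7 moves as required.

(3,4) (3,3) (3,2) (3,1) (2,2) (1,3) (2,4) (1,4)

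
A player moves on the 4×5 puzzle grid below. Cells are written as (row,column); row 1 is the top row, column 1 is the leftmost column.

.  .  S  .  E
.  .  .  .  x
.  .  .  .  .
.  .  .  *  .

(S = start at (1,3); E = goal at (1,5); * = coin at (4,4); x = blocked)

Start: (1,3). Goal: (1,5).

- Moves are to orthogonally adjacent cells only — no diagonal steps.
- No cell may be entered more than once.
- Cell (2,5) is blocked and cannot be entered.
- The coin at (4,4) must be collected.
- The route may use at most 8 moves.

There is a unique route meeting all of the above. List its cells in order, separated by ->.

The 8-move cap with required stops at (4,4) leaves no slack for detours.
Route from (1,3): down 3 to (4,3), right 1 to (4,4), up 3 to (1,4), right 1 to (1,5) — 8 moves in all.
Check: all required cells visited; 8 ≤ 8 moves.

(1,3) -> (2,3) -> (3,3) -> (4,3) -> (4,4) -> (3,4) -> (2,4) -> (1,4) -> (1,5)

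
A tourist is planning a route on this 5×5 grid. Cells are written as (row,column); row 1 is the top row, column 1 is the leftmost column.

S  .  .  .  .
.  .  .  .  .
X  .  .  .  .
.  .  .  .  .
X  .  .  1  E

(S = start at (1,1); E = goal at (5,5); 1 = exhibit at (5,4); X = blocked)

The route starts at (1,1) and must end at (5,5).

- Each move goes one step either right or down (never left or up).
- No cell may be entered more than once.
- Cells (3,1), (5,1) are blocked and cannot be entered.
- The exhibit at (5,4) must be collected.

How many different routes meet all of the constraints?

25

A right/down-only route from (1,1) to (5,5) makes exactly 4 down-moves and 4 right-moves in some order.
With no other constraints that would be C(8,4) = 70 routes.
Split at (5,4) and multiply the segment counts (each segment already excludes blocked cells): (1,1)→(5,4): 25; (5,4)→(5,5): 1; product = 25.
That gives 25 routes.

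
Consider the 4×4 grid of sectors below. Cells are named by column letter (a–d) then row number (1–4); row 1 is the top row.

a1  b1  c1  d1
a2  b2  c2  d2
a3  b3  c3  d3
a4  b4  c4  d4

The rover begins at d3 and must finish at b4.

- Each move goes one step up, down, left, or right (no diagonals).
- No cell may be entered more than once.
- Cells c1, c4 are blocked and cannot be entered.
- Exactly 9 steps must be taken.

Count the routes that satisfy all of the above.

Need simple routes of exactly 9 moves from d3 to b4 (Manhattan distance 3, so 3 moves are spent on a detour and 3 undoing it).
Enumerating: d3 d2 c2 c3 b3 b2 a2 a3 a4 b4 | d3 d2 c2 b2 b1 a1 a2 a3 a4 b4 | d3 d2 c2 b2 b1 a1 a2 a3 b3 b4 | d3 c3 c2 b2 b1 a1 a2 a3 a4 b4 | d3 c3 c2 b2 b1 a1 a2 a3 b3 b4 | d3 c3 b3 b2 b1 a1 a2 a3 a4 b4.
That gives 6 routes.

6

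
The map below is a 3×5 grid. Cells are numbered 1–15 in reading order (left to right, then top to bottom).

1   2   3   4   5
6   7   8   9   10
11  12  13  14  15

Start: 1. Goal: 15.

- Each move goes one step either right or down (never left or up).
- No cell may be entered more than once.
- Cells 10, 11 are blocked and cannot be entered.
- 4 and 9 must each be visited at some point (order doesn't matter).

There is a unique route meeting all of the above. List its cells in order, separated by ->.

1 -> 2 -> 3 -> 4 -> 9 -> 14 -> 15

Moves only go right or down, so the column and row indices never decrease.
Route from 1: right 3 to 4, down 2 to 14, right 1 to 15 — 6 moves in all.
Check: all required cells visited.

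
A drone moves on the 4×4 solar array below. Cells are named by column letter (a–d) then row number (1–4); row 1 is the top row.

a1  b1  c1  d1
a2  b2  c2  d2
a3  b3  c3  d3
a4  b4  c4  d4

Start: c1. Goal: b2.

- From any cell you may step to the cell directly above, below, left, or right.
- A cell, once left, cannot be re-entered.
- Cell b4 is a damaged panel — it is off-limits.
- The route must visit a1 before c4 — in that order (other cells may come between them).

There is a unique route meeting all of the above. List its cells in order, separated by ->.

c1 -> b1 -> a1 -> a2 -> a3 -> b3 -> c3 -> c4 -> d4 -> d3 -> d2 -> c2 -> b2

The waypoints must appear in the order a1, c4, with no cell reused.
Route from c1: 2× left (reaching a1), 2× down (reaching a3), 2× right (reaching c3), down to c4, right to d4, 2× up (reaching d2), 2× left (reaching b2) — 12 moves in all.
Check: order respected (a1 at step 2, c4 at step 7).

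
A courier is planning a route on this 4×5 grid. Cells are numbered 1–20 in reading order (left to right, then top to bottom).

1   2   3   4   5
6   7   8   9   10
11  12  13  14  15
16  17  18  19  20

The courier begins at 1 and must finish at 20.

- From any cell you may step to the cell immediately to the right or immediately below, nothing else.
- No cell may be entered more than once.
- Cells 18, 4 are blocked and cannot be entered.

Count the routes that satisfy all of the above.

A right/down-only route from 1 to 20 makes exactly 3 down-moves and 4 right-moves in some order.
With no other constraints that would be C(7,3) = 35 routes.
Subtract routes through each blocked cell (inclusion–exclusion for overlaps): − through 4: 4 − through 18: 10 → 21.
That gives 21 routes.

21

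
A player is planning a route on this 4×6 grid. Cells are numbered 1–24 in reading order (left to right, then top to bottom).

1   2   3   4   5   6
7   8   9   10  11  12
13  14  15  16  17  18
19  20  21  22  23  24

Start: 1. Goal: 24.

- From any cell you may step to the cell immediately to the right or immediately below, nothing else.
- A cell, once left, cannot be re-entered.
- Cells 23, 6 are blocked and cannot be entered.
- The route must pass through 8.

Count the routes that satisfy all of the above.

A right/down-only route from 1 to 24 makes exactly 3 down-moves and 5 right-moves in some order.
With no other constraints that would be C(8,3) = 56 routes.
Split at 8 and multiply the segment counts (each segment already excludes blocked cells): 1→8: 2; 8→24: 5; product = 10.
That gives 10 routes.

10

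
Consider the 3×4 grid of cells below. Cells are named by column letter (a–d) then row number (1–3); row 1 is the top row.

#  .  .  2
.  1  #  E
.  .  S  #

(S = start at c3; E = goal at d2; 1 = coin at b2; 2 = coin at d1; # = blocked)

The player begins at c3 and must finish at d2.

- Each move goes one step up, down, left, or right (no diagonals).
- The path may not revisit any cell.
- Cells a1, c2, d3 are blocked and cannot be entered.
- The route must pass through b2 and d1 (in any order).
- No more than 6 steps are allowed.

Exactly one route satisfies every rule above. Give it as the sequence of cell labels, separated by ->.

The 6-move cap with required stops at b2, d1 leaves no slack for detours.
Route from c3: left 1 to b3, up 2 to b1, right 2 to d1, down 1 to d2 — 6 moves in all.
Check: all required cells visited; 6 ≤ 6 moves.

c3 -> b3 -> b2 -> b1 -> c1 -> d1 -> d2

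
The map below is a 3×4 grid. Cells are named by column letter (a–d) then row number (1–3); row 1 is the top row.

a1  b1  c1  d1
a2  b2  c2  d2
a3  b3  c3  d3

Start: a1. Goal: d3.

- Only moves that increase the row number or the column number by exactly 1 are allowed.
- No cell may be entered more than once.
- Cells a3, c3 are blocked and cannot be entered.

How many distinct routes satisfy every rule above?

A right/down-only route from a1 to d3 makes exactly 2 down-moves and 3 right-moves in some order.
With no other constraints that would be C(5,2) = 10 routes.
Subtract routes through each blocked cell (inclusion–exclusion for overlaps): − through a3: 1 − through c3: 6 + through a3&c3: 1 → 4.
That gives 4 routes.

4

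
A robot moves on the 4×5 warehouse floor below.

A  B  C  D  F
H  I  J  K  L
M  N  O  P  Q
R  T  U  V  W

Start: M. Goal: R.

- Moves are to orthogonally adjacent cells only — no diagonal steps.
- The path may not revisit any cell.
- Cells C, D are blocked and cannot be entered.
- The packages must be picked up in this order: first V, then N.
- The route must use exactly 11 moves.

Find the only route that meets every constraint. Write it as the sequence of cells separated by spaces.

M H I J K P V U O N T R

The waypoints must appear in the order V, N, with no cell reused.
Route from M: up 1 to H, right 3 to K, down 2 to V, left 1 to U, up 1 to O, left 1 to N, down 1 to T, left 1 to R — 11 moves in all.
Check: order respected (V at step 6, N at step 9); 11 moves as required.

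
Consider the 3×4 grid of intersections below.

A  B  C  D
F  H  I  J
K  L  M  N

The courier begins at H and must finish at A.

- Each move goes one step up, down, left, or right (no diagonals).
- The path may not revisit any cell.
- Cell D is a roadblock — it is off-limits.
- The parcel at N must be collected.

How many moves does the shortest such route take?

Any route passes through N somewhere between H and A. Summing Manhattan distances along the two legs (H → N → A) gives a lower bound of 3 + 5 = 8 moves.
A route of 8 moves achieves this: H → L → M → N → J → I → C → B → A.
Since 8 matches the lower bound, it is optimal.

8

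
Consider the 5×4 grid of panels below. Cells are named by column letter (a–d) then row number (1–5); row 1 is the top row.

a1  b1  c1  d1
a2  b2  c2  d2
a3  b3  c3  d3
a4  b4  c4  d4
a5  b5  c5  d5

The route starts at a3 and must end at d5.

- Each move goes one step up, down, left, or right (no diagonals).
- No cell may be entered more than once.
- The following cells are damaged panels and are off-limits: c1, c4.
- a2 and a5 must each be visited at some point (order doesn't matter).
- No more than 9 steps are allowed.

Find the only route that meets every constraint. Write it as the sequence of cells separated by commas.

a3, a2, b2, b3, b4, a4, a5, b5, c5, d5

The 9-move cap with required stops at a2, a5 leaves no slack for detours.
Route from a3: up to a2, right to b2, 2× down (reaching b4), left to a4, down to a5, 3× right (reaching d5) — 9 moves in all.
Check: all required cells visited; 9 ≤ 9 moves.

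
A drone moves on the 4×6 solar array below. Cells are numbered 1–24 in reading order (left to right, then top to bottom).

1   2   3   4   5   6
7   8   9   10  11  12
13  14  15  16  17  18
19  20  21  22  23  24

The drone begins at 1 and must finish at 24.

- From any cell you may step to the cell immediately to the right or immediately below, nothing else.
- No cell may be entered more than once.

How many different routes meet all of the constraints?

A right/down-only route from 1 to 24 makes exactly 3 down-moves and 5 right-moves in some order.
With no other constraints that would be C(8,3) = 56 routes.
That gives 56 routes.

56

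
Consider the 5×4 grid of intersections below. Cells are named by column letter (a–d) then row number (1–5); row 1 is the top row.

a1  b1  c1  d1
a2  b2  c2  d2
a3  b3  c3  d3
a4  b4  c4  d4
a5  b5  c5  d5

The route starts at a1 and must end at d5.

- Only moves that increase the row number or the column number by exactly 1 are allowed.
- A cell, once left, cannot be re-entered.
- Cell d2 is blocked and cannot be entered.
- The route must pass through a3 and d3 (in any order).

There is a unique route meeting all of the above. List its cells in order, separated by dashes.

Moves only go right or down, so the column and row indices never decrease.
Route from a1: down 2 to a3, right 3 to d3, down 2 to d5 — 7 moves in all.
Check: all required cells visited.

a1 - a2 - a3 - b3 - c3 - d3 - d4 - d5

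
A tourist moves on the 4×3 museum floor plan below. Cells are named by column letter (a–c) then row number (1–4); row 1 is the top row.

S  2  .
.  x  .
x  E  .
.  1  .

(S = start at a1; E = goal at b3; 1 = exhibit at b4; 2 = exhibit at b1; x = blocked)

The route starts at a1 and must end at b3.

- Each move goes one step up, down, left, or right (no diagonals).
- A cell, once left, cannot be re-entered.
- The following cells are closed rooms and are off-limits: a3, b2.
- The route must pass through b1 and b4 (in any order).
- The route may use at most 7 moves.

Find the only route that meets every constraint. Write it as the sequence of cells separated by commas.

The 7-move cap with required stops at b1, b4 leaves no slack for detours.
Route from a1: right 2 to c1, down 3 to c4, left 1 to b4, up 1 to b3 — 7 moves in all.
Check: all required cells visited; 7 ≤ 7 moves.

a1, b1, c1, c2, c3, c4, b4, b3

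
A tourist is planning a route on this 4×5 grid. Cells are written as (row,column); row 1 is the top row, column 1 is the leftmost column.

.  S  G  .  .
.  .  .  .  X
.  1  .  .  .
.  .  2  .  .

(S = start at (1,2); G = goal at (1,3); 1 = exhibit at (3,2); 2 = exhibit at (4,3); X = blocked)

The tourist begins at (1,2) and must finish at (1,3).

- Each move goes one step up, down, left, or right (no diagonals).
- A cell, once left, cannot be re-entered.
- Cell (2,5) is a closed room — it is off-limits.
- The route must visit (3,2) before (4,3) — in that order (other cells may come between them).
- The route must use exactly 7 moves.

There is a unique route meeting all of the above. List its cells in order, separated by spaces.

(1,2) (2,2) (3,2) (4,2) (4,3) (3,3) (2,3) (1,3)

The waypoints must appear in the order (3,2), (4,3), with no cell reused.
Route from (1,2): down 3 to (4,2), right 1 to (4,3), up 3 to (1,3) — 7 moves in all.
Check: order respected (1 at step 2, 2 at step 4); 7 moves as required.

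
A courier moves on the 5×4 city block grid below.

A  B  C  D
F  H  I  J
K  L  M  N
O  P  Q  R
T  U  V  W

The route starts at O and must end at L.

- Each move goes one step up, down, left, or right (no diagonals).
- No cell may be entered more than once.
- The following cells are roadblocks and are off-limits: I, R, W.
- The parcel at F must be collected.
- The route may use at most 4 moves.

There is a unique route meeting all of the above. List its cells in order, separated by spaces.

The budget equals the shortest possible length, so every move has to be on a shortest route through the required cells.
Route from O: 2× up (reaching F), right to H, down to L — 4 moves in all.
Check: all required cells visited; 4 ≤ 4 moves.

O K F H L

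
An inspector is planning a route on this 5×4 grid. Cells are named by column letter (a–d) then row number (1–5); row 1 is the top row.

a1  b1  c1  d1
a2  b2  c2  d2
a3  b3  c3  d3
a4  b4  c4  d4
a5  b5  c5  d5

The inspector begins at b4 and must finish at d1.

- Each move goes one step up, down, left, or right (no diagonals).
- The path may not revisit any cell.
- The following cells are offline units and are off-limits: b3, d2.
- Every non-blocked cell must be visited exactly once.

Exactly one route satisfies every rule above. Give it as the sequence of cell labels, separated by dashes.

Need to visit all 18 open cells exactly once, starting at b4 and ending at d1.
Cell a5 has only two open neighbours (a4 and b5), so the path must pass straight through it: one of those is the cell it's entered from and the other is where it exits.
Route from b4: right 1 to c4, up 1 to c3, right 1 to d3, down 2 to d5, left 3 to a5, up 4 to a1, right 1 to b1, down 1 to b2, right 1 to c2, up 1 to c1, right 1 to d1 — 17 moves in all.
Check: all 18 open cells covered.

b4 - c4 - c3 - d3 - d4 - d5 - c5 - b5 - a5 - a4 - a3 - a2 - a1 - b1 - b2 - c2 - c1 - d1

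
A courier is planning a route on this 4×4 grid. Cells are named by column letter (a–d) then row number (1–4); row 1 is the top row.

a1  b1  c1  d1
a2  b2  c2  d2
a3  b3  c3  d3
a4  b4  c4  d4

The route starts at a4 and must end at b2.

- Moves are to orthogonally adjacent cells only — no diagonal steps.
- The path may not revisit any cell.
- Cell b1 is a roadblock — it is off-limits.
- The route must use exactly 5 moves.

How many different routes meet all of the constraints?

5

Need simple routes of exactly 5 moves from a4 to b2 (Manhattan distance 3, so 1 moves are spent on a detour and 1 undoing it).
Enumerating: a4 a3 b3 c3 c2 b2 | a4 b4 b3 a3 a2 b2 | a4 b4 b3 c3 c2 b2 | a4 b4 c4 c3 c2 b2 | a4 b4 c4 c3 b3 b2.
That gives 5 routes.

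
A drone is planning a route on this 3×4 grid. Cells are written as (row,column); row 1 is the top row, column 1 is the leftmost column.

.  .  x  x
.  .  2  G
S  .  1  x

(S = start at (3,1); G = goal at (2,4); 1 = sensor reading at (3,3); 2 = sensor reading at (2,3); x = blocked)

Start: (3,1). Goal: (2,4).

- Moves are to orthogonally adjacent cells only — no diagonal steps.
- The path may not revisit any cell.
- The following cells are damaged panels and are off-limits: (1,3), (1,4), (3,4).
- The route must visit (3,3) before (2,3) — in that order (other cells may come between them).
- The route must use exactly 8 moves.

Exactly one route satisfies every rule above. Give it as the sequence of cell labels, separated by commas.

(3,1), (2,1), (1,1), (1,2), (2,2), (3,2), (3,3), (2,3), (2,4)

The waypoints must appear in the order (3,3), (2,3), with no cell reused.
Route from (3,1): 2× up (reaching (1,1)), right to (1,2), 2× down (reaching (3,2)), right to (3,3), up to (2,3), right to (2,4) — 8 moves in all.
Check: order respected (1 at step 6, 2 at step 7); 8 moves as required.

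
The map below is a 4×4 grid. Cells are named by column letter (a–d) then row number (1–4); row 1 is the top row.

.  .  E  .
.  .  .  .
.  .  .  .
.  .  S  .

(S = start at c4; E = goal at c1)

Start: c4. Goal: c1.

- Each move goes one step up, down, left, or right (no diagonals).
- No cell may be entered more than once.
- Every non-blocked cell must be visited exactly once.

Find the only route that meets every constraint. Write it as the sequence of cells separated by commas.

Need to visit all 16 open cells exactly once, starting at c4 and ending at c1.
Route from c4: right to d4, up to d3, 2× left (reaching b3), down to b4, left to a4, 3× up (reaching a1), right to b1, down to b2, 2× right (reaching d2), up to d1, left to c1 — 15 moves in all.
Check: all 16 open cells covered.

c4, d4, d3, c3, b3, b4, a4, a3, a2, a1, b1, b2, c2, d2, d1, c1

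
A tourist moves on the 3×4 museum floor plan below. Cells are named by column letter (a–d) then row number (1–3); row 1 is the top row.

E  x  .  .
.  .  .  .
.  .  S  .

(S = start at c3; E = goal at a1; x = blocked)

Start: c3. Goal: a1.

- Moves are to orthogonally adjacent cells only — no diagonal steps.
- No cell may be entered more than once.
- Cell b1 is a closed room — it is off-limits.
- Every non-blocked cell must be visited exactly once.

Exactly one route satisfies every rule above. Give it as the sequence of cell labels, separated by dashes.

c3 - d3 - d2 - d1 - c1 - c2 - b2 - b3 - a3 - a2 - a1

Need to visit all 11 open cells exactly once, starting at c3 and ending at a1.
Route from c3: right 1 to d3, up 2 to d1, left 1 to c1, down 1 to c2, left 1 to b2, down 1 to b3, left 1 to a3, up 2 to a1 — 10 moves in all.
Check: all 11 open cells covered.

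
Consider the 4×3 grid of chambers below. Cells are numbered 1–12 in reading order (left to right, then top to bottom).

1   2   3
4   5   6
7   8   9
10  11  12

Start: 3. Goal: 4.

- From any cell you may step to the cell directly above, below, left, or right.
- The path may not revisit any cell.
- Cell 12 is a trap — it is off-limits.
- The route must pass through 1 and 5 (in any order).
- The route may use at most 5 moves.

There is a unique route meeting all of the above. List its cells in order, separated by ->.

The 5-move cap with required stops at 1, 5 leaves no slack for detours.
Route from 3: down 1 to 6, left 1 to 5, up 1 to 2, left 1 to 1, down 1 to 4 — 5 moves in all.
Check: all required cells visited; 5 ≤ 5 moves.

3 -> 6 -> 5 -> 2 -> 1 -> 4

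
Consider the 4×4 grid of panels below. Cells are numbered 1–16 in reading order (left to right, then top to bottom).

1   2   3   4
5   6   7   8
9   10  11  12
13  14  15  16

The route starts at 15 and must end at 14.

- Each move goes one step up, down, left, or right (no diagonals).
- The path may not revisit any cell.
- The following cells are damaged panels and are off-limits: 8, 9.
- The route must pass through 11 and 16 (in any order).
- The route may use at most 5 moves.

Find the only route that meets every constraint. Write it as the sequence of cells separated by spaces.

The 5-move cap with required stops at 11, 16 leaves no slack for detours.
Route from 15: right 1 to 16, up 1 to 12, left 2 to 10, down 1 to 14 — 5 moves in all.
Check: all required cells visited; 5 ≤ 5 moves.

15 16 12 11 10 14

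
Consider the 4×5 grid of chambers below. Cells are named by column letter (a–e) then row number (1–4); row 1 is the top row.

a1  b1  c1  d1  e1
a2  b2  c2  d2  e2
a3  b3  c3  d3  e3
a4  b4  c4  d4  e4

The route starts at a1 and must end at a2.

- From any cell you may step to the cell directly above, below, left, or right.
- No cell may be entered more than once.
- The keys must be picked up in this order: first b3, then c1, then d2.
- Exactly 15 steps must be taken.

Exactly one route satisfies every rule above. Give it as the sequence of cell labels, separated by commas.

The waypoints must appear in the order b3, c1, d2, with no cell reused.
Route from a1: right to b1, 2× down (reaching b3), right to c3, 2× up (reaching c1), right to d1, 3× down (reaching d4), 3× left (reaching a4), 2× up (reaching a2) — 15 moves in all.
Check: order respected (b3 at step 3, c1 at step 6, d2 at step 8); 15 moves as required.

a1, b1, b2, b3, c3, c2, c1, d1, d2, d3, d4, c4, b4, a4, a3, a2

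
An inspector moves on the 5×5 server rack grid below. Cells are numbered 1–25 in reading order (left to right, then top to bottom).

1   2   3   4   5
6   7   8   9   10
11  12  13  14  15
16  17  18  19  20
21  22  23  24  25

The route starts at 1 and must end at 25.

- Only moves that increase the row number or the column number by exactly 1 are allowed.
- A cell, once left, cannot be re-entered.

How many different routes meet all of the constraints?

70

A right/down-only route from 1 to 25 makes exactly 4 down-moves and 4 right-moves in some order.
With no other constraints that would be C(8,4) = 70 routes.
That gives 70 routes.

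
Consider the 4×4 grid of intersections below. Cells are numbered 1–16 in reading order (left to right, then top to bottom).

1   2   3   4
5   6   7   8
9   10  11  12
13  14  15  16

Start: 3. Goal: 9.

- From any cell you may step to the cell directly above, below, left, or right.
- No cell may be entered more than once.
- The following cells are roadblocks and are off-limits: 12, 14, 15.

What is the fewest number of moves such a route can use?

4

The Manhattan distance from 3 to 9 is |1−3| + |3−1| = 4, so at least 4 moves are needed.
A route of 4 moves achieves this: 3 → 7 → 11 → 10 → 9.
Since 4 matches the lower bound, it is optimal.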